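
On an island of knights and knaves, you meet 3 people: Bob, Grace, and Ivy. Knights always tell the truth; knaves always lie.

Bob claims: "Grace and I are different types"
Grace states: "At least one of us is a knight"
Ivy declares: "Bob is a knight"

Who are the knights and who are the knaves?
Bob is a knave.
Grace is a knave.
Ivy is a knave.

Verification:
- Bob (knave) says "Grace and I are different types" - this is FALSE (a lie) because Bob is a knave and Grace is a knave.
- Grace (knave) says "At least one of us is a knight" - this is FALSE (a lie) because no one is a knight.
- Ivy (knave) says "Bob is a knight" - this is FALSE (a lie) because Bob is a knave.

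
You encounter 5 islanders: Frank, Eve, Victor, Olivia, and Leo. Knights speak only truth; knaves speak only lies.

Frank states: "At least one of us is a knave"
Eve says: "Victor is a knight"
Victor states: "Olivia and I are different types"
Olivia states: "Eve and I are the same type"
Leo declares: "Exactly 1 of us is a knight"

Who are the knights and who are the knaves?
Frank is a knight.
Eve is a knight.
Victor is a knight.
Olivia is a knave.
Leo is a knave.

Verification:
- Frank (knight) says "At least one of us is a knave" - this is TRUE because Olivia and Leo are knaves.
- Eve (knight) says "Victor is a knight" - this is TRUE because Victor is a knight.
- Victor (knight) says "Olivia and I are different types" - this is TRUE because Victor is a knight and Olivia is a knave.
- Olivia (knave) says "Eve and I are the same type" - this is FALSE (a lie) because Olivia is a knave and Eve is a knight.
- Leo (knave) says "Exactly 1 of us is a knight" - this is FALSE (a lie) because there are 3 knights.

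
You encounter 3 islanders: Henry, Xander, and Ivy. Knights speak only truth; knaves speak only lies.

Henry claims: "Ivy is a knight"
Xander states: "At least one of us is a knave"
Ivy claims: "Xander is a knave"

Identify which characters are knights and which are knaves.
Henry is a knave.
Xander is a knight.
Ivy is a knave.

Verification:
- Henry (knave) says "Ivy is a knight" - this is FALSE (a lie) because Ivy is a knave.
- Xander (knight) says "At least one of us is a knave" - this is TRUE because Henry and Ivy are knaves.
- Ivy (knave) says "Xander is a knave" - this is FALSE (a lie) because Xander is a knight.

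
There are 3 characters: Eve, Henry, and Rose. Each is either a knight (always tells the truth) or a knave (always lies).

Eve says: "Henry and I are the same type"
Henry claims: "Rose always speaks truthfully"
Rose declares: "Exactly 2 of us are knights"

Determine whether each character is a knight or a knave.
Eve is a knave.
Henry is a knight.
Rose is a knight.

Verification:
- Eve (knave) says "Henry and I are the same type" - this is FALSE (a lie) because Eve is a knave and Henry is a knight.
- Henry (knight) says "Rose always speaks truthfully" - this is TRUE because Rose is a knight.
- Rose (knight) says "Exactly 2 of us are knights" - this is TRUE because there are 2 knights.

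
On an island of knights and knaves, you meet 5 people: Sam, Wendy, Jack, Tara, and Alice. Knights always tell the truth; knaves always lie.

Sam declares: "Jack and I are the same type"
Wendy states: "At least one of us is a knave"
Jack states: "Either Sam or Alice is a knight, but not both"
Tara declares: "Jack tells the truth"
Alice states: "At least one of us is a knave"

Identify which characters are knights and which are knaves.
Sam is a knave.
Wendy is a knight.
Jack is a knight.
Tara is a knight.
Alice is a knight.

Verification:
- Sam (knave) says "Jack and I are the same type" - this is FALSE (a lie) because Sam is a knave and Jack is a knight.
- Wendy (knight) says "At least one of us is a knave" - this is TRUE because Sam is a knave.
- Jack (knight) says "Either Sam or Alice is a knight, but not both" - this is TRUE because Sam is a knave and Alice is a knight.
- Tara (knight) says "Jack tells the truth" - this is TRUE because Jack is a knight.
- Alice (knight) says "At least one of us is a knave" - this is TRUE because Sam is a knave.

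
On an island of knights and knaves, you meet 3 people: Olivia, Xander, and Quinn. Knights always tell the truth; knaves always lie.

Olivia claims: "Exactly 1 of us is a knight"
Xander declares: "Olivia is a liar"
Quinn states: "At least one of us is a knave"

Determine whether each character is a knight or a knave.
Olivia is a knave.
Xander is a knight.
Quinn is a knight.

Verification:
- Olivia (knave) says "Exactly 1 of us is a knight" - this is FALSE (a lie) because there are 2 knights.
- Xander (knight) says "Olivia is a liar" - this is TRUE because Olivia is a knave.
- Quinn (knight) says "At least one of us is a knave" - this is TRUE because Olivia is a knave.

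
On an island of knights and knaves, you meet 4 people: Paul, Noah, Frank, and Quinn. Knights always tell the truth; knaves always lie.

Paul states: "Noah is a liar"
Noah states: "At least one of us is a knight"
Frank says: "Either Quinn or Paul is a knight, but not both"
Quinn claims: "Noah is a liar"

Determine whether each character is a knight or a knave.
Paul is a knave.
Noah is a knight.
Frank is a knave.
Quinn is a knave.

Verification:
- Paul (knave) says "Noah is a liar" - this is FALSE (a lie) because Noah is a knight.
- Noah (knight) says "At least one of us is a knight" - this is TRUE because Noah is a knight.
- Frank (knave) says "Either Quinn or Paul is a knight, but not both" - this is FALSE (a lie) because Quinn is a knave and Paul is a knave.
- Quinn (knave) says "Noah is a liar" - this is FALSE (a lie) because Noah is a knight.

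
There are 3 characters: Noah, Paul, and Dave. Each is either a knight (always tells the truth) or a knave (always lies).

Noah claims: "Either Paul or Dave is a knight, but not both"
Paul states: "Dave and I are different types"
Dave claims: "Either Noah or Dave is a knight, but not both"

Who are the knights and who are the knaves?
Noah is a knave.
Paul is a knave.
Dave is a knave.

Verification:
- Noah (knave) says "Either Paul or Dave is a knight, but not both" - this is FALSE (a lie) because Paul is a knave and Dave is a knave.
- Paul (knave) says "Dave and I are different types" - this is FALSE (a lie) because Paul is a knave and Dave is a knave.
- Dave (knave) says "Either Noah or Dave is a knight, but not both" - this is FALSE (a lie) because Noah is a knave and Dave is a knave.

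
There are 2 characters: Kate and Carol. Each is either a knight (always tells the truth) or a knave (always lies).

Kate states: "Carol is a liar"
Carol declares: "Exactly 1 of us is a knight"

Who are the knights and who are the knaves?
Kate is a knave.
Carol is a knight.

Verification:
- Kate (knave) says "Carol is a liar" - this is FALSE (a lie) because Carol is a knight.
- Carol (knight) says "Exactly 1 of us is a knight" - this is TRUE because there are 1 knights.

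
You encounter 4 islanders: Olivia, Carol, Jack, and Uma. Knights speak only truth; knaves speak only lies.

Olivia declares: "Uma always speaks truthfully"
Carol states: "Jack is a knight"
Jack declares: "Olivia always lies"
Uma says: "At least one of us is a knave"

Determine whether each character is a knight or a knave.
Olivia is a knight.
Carol is a knave.
Jack is a knave.
Uma is a knight.

Verification:
- Olivia (knight) says "Uma always speaks truthfully" - this is TRUE because Uma is a knight.
- Carol (knave) says "Jack is a knight" - this is FALSE (a lie) because Jack is a knave.
- Jack (knave) says "Olivia always lies" - this is FALSE (a lie) because Olivia is a knight.
- Uma (knight) says "At least one of us is a knave" - this is TRUE because Carol and Jack are knaves.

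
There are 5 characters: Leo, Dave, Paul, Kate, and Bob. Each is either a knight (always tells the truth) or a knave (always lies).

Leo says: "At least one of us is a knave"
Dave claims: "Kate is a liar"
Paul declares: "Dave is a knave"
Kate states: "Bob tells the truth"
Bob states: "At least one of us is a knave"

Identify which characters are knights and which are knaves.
Leo is a knight.
Dave is a knave.
Paul is a knight.
Kate is a knight.
Bob is a knight.

Verification:
- Leo (knight) says "At least one of us is a knave" - this is TRUE because Dave is a knave.
- Dave (knave) says "Kate is a liar" - this is FALSE (a lie) because Kate is a knight.
- Paul (knight) says "Dave is a knave" - this is TRUE because Dave is a knave.
- Kate (knight) says "Bob tells the truth" - this is TRUE because Bob is a knight.
- Bob (knight) says "At least one of us is a knave" - this is TRUE because Dave is a knave.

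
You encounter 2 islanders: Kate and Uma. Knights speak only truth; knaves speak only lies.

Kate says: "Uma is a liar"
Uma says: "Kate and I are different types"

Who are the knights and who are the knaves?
Kate is a knave.
Uma is a knight.

Verification:
- Kate (knave) says "Uma is a liar" - this is FALSE (a lie) because Uma is a knight.
- Uma (knight) says "Kate and I are different types" - this is TRUE because Uma is a knight and Kate is a knave.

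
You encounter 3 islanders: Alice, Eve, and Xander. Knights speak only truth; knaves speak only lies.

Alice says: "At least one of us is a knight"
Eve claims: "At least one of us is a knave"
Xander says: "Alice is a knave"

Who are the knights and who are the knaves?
Alice is a knight.
Eve is a knight.
Xander is a knave.

Verification:
- Alice (knight) says "At least one of us is a knight" - this is TRUE because Alice and Eve are knights.
- Eve (knight) says "At least one of us is a knave" - this is TRUE because Xander is a knave.
- Xander (knave) says "Alice is a knave" - this is FALSE (a lie) because Alice is a knight.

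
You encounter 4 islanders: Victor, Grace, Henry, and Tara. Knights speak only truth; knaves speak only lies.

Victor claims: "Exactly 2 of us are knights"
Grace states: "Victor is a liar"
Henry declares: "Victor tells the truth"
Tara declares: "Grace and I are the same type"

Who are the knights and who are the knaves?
Victor is a knave.
Grace is a knight.
Henry is a knave.
Tara is a knave.

Verification:
- Victor (knave) says "Exactly 2 of us are knights" - this is FALSE (a lie) because there are 1 knights.
- Grace (knight) says "Victor is a liar" - this is TRUE because Victor is a knave.
- Henry (knave) says "Victor tells the truth" - this is FALSE (a lie) because Victor is a knave.
- Tara (knave) says "Grace and I are the same type" - this is FALSE (a lie) because Tara is a knave and Grace is a knight.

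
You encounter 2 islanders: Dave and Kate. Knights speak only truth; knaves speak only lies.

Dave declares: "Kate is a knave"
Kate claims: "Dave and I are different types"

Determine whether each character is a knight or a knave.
Dave is a knave.
Kate is a knight.

Verification:
- Dave (knave) says "Kate is a knave" - this is FALSE (a lie) because Kate is a knight.
- Kate (knight) says "Dave and I are different types" - this is TRUE because Kate is a knight and Dave is a knave.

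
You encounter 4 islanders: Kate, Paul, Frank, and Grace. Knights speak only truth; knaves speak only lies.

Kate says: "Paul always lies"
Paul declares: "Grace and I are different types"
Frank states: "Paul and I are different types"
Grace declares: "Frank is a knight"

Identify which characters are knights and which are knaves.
Kate is a knight.
Paul is a knave.
Frank is a knave.
Grace is a knave.

Verification:
- Kate (knight) says "Paul always lies" - this is TRUE because Paul is a knave.
- Paul (knave) says "Grace and I are different types" - this is FALSE (a lie) because Paul is a knave and Grace is a knave.
- Frank (knave) says "Paul and I are different types" - this is FALSE (a lie) because Frank is a knave and Paul is a knave.
- Grace (knave) says "Frank is a knight" - this is FALSE (a lie) because Frank is a knave.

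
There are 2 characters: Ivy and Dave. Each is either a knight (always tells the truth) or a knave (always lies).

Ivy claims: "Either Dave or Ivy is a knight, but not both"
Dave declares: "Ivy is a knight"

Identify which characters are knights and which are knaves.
Ivy is a knave.
Dave is a knave.

Verification:
- Ivy (knave) says "Either Dave or Ivy is a knight, but not both" - this is FALSE (a lie) because Dave is a knave and Ivy is a knave.
- Dave (knave) says "Ivy is a knight" - this is FALSE (a lie) because Ivy is a knave.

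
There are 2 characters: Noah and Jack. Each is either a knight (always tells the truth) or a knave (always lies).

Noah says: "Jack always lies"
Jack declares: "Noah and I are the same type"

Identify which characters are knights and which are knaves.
Noah is a knight.
Jack is a knave.

Verification:
- Noah (knight) says "Jack always lies" - this is TRUE because Jack is a knave.
- Jack (knave) says "Noah and I are the same type" - this is FALSE (a lie) because Jack is a knave and Noah is a knight.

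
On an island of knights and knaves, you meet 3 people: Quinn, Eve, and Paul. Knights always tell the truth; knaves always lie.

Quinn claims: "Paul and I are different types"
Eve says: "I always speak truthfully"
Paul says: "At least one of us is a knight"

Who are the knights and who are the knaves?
Quinn is a knave.
Eve is a knave.
Paul is a knave.

Verification:
- Quinn (knave) says "Paul and I are different types" - this is FALSE (a lie) because Quinn is a knave and Paul is a knave.
- Eve (knave) says "I always speak truthfully" - this is FALSE (a lie) because Eve is a knave.
- Paul (knave) says "At least one of us is a knight" - this is FALSE (a lie) because no one is a knight.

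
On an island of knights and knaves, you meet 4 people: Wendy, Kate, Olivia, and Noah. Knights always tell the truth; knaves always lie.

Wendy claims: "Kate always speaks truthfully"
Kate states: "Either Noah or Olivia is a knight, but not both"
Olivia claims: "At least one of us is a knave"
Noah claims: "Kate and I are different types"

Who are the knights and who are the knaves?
Wendy is a knave.
Kate is a knave.
Olivia is a knight.
Noah is a knight.

Verification:
- Wendy (knave) says "Kate always speaks truthfully" - this is FALSE (a lie) because Kate is a knave.
- Kate (knave) says "Either Noah or Olivia is a knight, but not both" - this is FALSE (a lie) because Noah is a knight and Olivia is a knight.
- Olivia (knight) says "At least one of us is a knave" - this is TRUE because Wendy and Kate are knaves.
- Noah (knight) says "Kate and I are different types" - this is TRUE because Noah is a knight and Kate is a knave.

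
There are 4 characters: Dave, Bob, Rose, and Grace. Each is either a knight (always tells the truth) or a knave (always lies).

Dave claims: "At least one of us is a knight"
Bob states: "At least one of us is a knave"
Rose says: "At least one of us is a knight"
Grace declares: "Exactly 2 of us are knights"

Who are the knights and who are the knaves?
Dave is a knight.
Bob is a knight.
Rose is a knight.
Grace is a knave.

Verification:
- Dave (knight) says "At least one of us is a knight" - this is TRUE because Dave, Bob, and Rose are knights.
- Bob (knight) says "At least one of us is a knave" - this is TRUE because Grace is a knave.
- Rose (knight) says "At least one of us is a knight" - this is TRUE because Dave, Bob, and Rose are knights.
- Grace (knave) says "Exactly 2 of us are knights" - this is FALSE (a lie) because there are 3 knights.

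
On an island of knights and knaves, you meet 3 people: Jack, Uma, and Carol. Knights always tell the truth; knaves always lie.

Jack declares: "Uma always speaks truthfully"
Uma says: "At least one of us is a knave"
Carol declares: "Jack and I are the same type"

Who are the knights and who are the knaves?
Jack is a knight.
Uma is a knight.
Carol is a knave.

Verification:
- Jack (knight) says "Uma always speaks truthfully" - this is TRUE because Uma is a knight.
- Uma (knight) says "At least one of us is a knave" - this is TRUE because Carol is a knave.
- Carol (knave) says "Jack and I are the same type" - this is FALSE (a lie) because Carol is a knave and Jack is a knight.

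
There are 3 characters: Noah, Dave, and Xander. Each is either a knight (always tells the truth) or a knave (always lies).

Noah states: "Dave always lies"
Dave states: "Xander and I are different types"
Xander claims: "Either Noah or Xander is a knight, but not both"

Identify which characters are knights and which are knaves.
Noah is a knave.
Dave is a knight.
Xander is a knave.

Verification:
- Noah (knave) says "Dave always lies" - this is FALSE (a lie) because Dave is a knight.
- Dave (knight) says "Xander and I are different types" - this is TRUE because Dave is a knight and Xander is a knave.
- Xander (knave) says "Either Noah or Xander is a knight, but not both" - this is FALSE (a lie) because Noah is a knave and Xander is a knave.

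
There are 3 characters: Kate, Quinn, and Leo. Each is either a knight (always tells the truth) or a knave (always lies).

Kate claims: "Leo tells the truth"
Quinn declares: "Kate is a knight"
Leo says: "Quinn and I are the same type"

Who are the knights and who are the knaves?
Kate is a knight.
Quinn is a knight.
Leo is a knight.

Verification:
- Kate (knight) says "Leo tells the truth" - this is TRUE because Leo is a knight.
- Quinn (knight) says "Kate is a knight" - this is TRUE because Kate is a knight.
- Leo (knight) says "Quinn and I are the same type" - this is TRUE because Leo is a knight and Quinn is a knight.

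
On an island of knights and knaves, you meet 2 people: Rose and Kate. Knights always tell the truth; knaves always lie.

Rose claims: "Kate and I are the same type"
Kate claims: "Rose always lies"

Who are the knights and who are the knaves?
Rose is a knave.
Kate is a knight.

Verification:
- Rose (knave) says "Kate and I are the same type" - this is FALSE (a lie) because Rose is a knave and Kate is a knight.
- Kate (knight) says "Rose always lies" - this is TRUE because Rose is a knave.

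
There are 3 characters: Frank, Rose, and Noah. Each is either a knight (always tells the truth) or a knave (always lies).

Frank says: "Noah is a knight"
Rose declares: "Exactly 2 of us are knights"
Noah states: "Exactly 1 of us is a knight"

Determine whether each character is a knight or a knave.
Frank is a knave.
Rose is a knave.
Noah is a knave.

Verification:
- Frank (knave) says "Noah is a knight" - this is FALSE (a lie) because Noah is a knave.
- Rose (knave) says "Exactly 2 of us are knights" - this is FALSE (a lie) because there are 0 knights.
- Noah (knave) says "Exactly 1 of us is a knight" - this is FALSE (a lie) because there are 0 knights.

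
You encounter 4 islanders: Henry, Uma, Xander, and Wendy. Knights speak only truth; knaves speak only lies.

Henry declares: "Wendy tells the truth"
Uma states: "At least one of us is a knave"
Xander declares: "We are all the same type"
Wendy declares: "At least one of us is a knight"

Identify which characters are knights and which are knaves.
Henry is a knight.
Uma is a knight.
Xander is a knave.
Wendy is a knight.

Verification:
- Henry (knight) says "Wendy tells the truth" - this is TRUE because Wendy is a knight.
- Uma (knight) says "At least one of us is a knave" - this is TRUE because Xander is a knave.
- Xander (knave) says "We are all the same type" - this is FALSE (a lie) because Henry, Uma, and Wendy are knights and Xander is a knave.
- Wendy (knight) says "At least one of us is a knight" - this is TRUE because Henry, Uma, and Wendy are knights.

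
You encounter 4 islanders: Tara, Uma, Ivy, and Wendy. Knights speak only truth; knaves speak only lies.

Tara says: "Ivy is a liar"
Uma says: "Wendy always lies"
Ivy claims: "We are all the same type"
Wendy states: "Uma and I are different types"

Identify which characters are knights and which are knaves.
Tara is a knight.
Uma is a knave.
Ivy is a knave.
Wendy is a knight.

Verification:
- Tara (knight) says "Ivy is a liar" - this is TRUE because Ivy is a knave.
- Uma (knave) says "Wendy always lies" - this is FALSE (a lie) because Wendy is a knight.
- Ivy (knave) says "We are all the same type" - this is FALSE (a lie) because Tara and Wendy are knights and Uma and Ivy are knaves.
- Wendy (knight) says "Uma and I are different types" - this is TRUE because Wendy is a knight and Uma is a knave.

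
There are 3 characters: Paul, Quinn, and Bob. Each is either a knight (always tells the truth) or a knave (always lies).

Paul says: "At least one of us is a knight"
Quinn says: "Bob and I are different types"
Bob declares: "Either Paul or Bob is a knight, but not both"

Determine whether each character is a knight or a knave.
Paul is a knave.
Quinn is a knave.
Bob is a knave.

Verification:
- Paul (knave) says "At least one of us is a knight" - this is FALSE (a lie) because no one is a knight.
- Quinn (knave) says "Bob and I are different types" - this is FALSE (a lie) because Quinn is a knave and Bob is a knave.
- Bob (knave) says "Either Paul or Bob is a knight, but not both" - this is FALSE (a lie) because Paul is a knave and Bob is a knave.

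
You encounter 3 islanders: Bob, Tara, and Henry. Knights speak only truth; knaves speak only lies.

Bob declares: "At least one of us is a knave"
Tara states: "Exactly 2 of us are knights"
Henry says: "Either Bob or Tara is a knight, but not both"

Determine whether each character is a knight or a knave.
Bob is a knight.
Tara is a knight.
Henry is a knave.

Verification:
- Bob (knight) says "At least one of us is a knave" - this is TRUE because Henry is a knave.
- Tara (knight) says "Exactly 2 of us are knights" - this is TRUE because there are 2 knights.
- Henry (knave) says "Either Bob or Tara is a knight, but not both" - this is FALSE (a lie) because Bob is a knight and Tara is a knight.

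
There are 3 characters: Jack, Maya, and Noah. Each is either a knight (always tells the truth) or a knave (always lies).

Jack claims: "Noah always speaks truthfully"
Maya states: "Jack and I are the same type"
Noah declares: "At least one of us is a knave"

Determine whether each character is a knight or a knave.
Jack is a knight.
Maya is a knave.
Noah is a knight.

Verification:
- Jack (knight) says "Noah always speaks truthfully" - this is TRUE because Noah is a knight.
- Maya (knave) says "Jack and I are the same type" - this is FALSE (a lie) because Maya is a knave and Jack is a knight.
- Noah (knight) says "At least one of us is a knave" - this is TRUE because Maya is a knave.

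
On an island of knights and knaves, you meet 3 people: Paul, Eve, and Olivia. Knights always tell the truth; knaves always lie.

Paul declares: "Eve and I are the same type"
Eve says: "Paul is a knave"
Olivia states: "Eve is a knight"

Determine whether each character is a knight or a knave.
Paul is a knave.
Eve is a knight.
Olivia is a knight.

Verification:
- Paul (knave) says "Eve and I are the same type" - this is FALSE (a lie) because Paul is a knave and Eve is a knight.
- Eve (knight) says "Paul is a knave" - this is TRUE because Paul is a knave.
- Olivia (knight) says "Eve is a knight" - this is TRUE because Eve is a knight.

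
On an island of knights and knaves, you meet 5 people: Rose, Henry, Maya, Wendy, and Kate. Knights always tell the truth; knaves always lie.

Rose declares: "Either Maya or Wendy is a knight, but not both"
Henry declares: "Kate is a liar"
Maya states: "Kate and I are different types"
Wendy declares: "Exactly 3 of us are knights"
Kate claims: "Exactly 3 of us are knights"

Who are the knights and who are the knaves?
Rose is a knave.
Henry is a knight.
Maya is a knave.
Wendy is a knave.
Kate is a knave.

Verification:
- Rose (knave) says "Either Maya or Wendy is a knight, but not both" - this is FALSE (a lie) because Maya is a knave and Wendy is a knave.
- Henry (knight) says "Kate is a liar" - this is TRUE because Kate is a knave.
- Maya (knave) says "Kate and I are different types" - this is FALSE (a lie) because Maya is a knave and Kate is a knave.
- Wendy (knave) says "Exactly 3 of us are knights" - this is FALSE (a lie) because there are 1 knights.
- Kate (knave) says "Exactly 3 of us are knights" - this is FALSE (a lie) because there are 1 knights.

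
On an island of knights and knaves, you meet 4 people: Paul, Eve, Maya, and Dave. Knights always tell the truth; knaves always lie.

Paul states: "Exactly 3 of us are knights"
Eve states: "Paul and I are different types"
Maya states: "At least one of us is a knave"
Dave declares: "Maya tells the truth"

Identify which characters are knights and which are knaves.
Paul is a knave.
Eve is a knave.
Maya is a knight.
Dave is a knight.

Verification:
- Paul (knave) says "Exactly 3 of us are knights" - this is FALSE (a lie) because there are 2 knights.
- Eve (knave) says "Paul and I are different types" - this is FALSE (a lie) because Eve is a knave and Paul is a knave.
- Maya (knight) says "At least one of us is a knave" - this is TRUE because Paul and Eve are knaves.
- Dave (knight) says "Maya tells the truth" - this is TRUE because Maya is a knight.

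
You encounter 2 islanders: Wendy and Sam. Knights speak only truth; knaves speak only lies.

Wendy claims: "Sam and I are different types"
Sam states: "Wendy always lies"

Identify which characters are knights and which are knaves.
Wendy is a knight.
Sam is a knave.

Verification:
- Wendy (knight) says "Sam and I are different types" - this is TRUE because Wendy is a knight and Sam is a knave.
- Sam (knave) says "Wendy always lies" - this is FALSE (a lie) because Wendy is a knight.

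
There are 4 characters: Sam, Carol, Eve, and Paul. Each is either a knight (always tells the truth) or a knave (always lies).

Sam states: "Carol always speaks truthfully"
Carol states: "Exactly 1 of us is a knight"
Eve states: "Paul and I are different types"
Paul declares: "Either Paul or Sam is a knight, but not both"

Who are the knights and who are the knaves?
Sam is a knave.
Carol is a knave.
Eve is a knave.
Paul is a knave.

Verification:
- Sam (knave) says "Carol always speaks truthfully" - this is FALSE (a lie) because Carol is a knave.
- Carol (knave) says "Exactly 1 of us is a knight" - this is FALSE (a lie) because there are 0 knights.
- Eve (knave) says "Paul and I are different types" - this is FALSE (a lie) because Eve is a knave and Paul is a knave.
- Paul (knave) says "Either Paul or Sam is a knight, but not both" - this is FALSE (a lie) because Paul is a knave and Sam is a knave.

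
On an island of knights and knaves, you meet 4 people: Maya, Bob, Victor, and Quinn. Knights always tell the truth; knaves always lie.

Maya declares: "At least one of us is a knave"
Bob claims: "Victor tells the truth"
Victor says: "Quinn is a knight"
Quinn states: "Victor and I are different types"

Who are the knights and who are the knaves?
Maya is a knight.
Bob is a knave.
Victor is a knave.
Quinn is a knave.

Verification:
- Maya (knight) says "At least one of us is a knave" - this is TRUE because Bob, Victor, and Quinn are knaves.
- Bob (knave) says "Victor tells the truth" - this is FALSE (a lie) because Victor is a knave.
- Victor (knave) says "Quinn is a knight" - this is FALSE (a lie) because Quinn is a knave.
- Quinn (knave) says "Victor and I are different types" - this is FALSE (a lie) because Quinn is a knave and Victor is a knave.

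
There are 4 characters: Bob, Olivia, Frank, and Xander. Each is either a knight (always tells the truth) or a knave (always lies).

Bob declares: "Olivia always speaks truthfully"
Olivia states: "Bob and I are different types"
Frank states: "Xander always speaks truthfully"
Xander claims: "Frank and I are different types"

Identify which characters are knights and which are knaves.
Bob is a knave.
Olivia is a knave.
Frank is a knave.
Xander is a knave.

Verification:
- Bob (knave) says "Olivia always speaks truthfully" - this is FALSE (a lie) because Olivia is a knave.
- Olivia (knave) says "Bob and I are different types" - this is FALSE (a lie) because Olivia is a knave and Bob is a knave.
- Frank (knave) says "Xander always speaks truthfully" - this is FALSE (a lie) because Xander is a knave.
- Xander (knave) says "Frank and I are different types" - this is FALSE (a lie) because Xander is a knave and Frank is a knave.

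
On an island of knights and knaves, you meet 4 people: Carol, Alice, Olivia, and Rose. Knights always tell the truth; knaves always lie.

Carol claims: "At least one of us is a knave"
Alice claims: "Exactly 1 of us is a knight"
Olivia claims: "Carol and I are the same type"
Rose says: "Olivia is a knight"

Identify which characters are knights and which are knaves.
Carol is a knight.
Alice is a knave.
Olivia is a knight.
Rose is a knight.

Verification:
- Carol (knight) says "At least one of us is a knave" - this is TRUE because Alice is a knave.
- Alice (knave) says "Exactly 1 of us is a knight" - this is FALSE (a lie) because there are 3 knights.
- Olivia (knight) says "Carol and I are the same type" - this is TRUE because Olivia is a knight and Carol is a knight.
- Rose (knight) says "Olivia is a knight" - this is TRUE because Olivia is a knight.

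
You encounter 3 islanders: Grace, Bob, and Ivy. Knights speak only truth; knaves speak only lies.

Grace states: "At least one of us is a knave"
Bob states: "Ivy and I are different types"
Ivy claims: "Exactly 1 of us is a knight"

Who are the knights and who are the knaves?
Grace is a knight.
Bob is a knight.
Ivy is a knave.

Verification:
- Grace (knight) says "At least one of us is a knave" - this is TRUE because Ivy is a knave.
- Bob (knight) says "Ivy and I are different types" - this is TRUE because Bob is a knight and Ivy is a knave.
- Ivy (knave) says "Exactly 1 of us is a knight" - this is FALSE (a lie) because there are 2 knights.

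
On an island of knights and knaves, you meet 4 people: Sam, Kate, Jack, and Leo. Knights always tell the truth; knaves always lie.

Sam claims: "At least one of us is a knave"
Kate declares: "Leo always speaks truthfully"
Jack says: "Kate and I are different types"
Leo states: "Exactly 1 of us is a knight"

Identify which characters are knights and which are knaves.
Sam is a knight.
Kate is a knave.
Jack is a knight.
Leo is a knave.

Verification:
- Sam (knight) says "At least one of us is a knave" - this is TRUE because Kate and Leo are knaves.
- Kate (knave) says "Leo always speaks truthfully" - this is FALSE (a lie) because Leo is a knave.
- Jack (knight) says "Kate and I are different types" - this is TRUE because Jack is a knight and Kate is a knave.
- Leo (knave) says "Exactly 1 of us is a knight" - this is FALSE (a lie) because there are 2 knights.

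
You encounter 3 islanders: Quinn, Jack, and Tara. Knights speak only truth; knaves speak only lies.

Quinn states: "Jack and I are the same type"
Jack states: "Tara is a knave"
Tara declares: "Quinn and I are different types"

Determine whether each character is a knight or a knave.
Quinn is a knave.
Jack is a knight.
Tara is a knave.

Verification:
- Quinn (knave) says "Jack and I are the same type" - this is FALSE (a lie) because Quinn is a knave and Jack is a knight.
- Jack (knight) says "Tara is a knave" - this is TRUE because Tara is a knave.
- Tara (knave) says "Quinn and I are different types" - this is FALSE (a lie) because Tara is a knave and Quinn is a knave.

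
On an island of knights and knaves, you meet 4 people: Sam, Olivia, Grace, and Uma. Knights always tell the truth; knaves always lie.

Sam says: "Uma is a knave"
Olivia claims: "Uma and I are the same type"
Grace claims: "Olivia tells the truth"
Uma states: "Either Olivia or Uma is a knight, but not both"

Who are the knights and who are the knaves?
Sam is a knave.
Olivia is a knave.
Grace is a knave.
Uma is a knight.

Verification:
- Sam (knave) says "Uma is a knave" - this is FALSE (a lie) because Uma is a knight.
- Olivia (knave) says "Uma and I are the same type" - this is FALSE (a lie) because Olivia is a knave and Uma is a knight.
- Grace (knave) says "Olivia tells the truth" - this is FALSE (a lie) because Olivia is a knave.
- Uma (knight) says "Either Olivia or Uma is a knight, but not both" - this is TRUE because Olivia is a knave and Uma is a knight.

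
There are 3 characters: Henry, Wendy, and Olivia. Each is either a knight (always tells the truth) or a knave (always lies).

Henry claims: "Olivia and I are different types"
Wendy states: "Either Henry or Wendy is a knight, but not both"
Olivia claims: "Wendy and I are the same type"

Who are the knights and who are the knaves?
Henry is a knave.
Wendy is a knight.
Olivia is a knave.

Verification:
- Henry (knave) says "Olivia and I are different types" - this is FALSE (a lie) because Henry is a knave and Olivia is a knave.
- Wendy (knight) says "Either Henry or Wendy is a knight, but not both" - this is TRUE because Henry is a knave and Wendy is a knight.
- Olivia (knave) says "Wendy and I are the same type" - this is FALSE (a lie) because Olivia is a knave and Wendy is a knight.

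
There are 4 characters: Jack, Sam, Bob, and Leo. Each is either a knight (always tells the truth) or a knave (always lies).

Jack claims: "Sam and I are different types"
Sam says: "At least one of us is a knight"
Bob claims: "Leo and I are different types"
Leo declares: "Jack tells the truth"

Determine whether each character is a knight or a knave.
Jack is a knave.
Sam is a knave.
Bob is a knave.
Leo is a knave.

Verification:
- Jack (knave) says "Sam and I are different types" - this is FALSE (a lie) because Jack is a knave and Sam is a knave.
- Sam (knave) says "At least one of us is a knight" - this is FALSE (a lie) because no one is a knight.
- Bob (knave) says "Leo and I are different types" - this is FALSE (a lie) because Bob is a knave and Leo is a knave.
- Leo (knave) says "Jack tells the truth" - this is FALSE (a lie) because Jack is a knave.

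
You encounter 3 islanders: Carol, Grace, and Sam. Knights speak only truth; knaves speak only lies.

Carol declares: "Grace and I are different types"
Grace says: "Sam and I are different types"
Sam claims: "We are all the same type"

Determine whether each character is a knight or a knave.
Carol is a knight.
Grace is a knave.
Sam is a knave.

Verification:
- Carol (knight) says "Grace and I are different types" - this is TRUE because Carol is a knight and Grace is a knave.
- Grace (knave) says "Sam and I are different types" - this is FALSE (a lie) because Grace is a knave and Sam is a knave.
- Sam (knave) says "We are all the same type" - this is FALSE (a lie) because Carol is a knight and Grace and Sam are knaves.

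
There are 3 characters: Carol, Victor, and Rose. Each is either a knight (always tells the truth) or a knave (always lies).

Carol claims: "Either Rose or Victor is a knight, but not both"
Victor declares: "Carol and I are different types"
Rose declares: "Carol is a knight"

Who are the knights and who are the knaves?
Carol is a knave.
Victor is a knave.
Rose is a knave.

Verification:
- Carol (knave) says "Either Rose or Victor is a knight, but not both" - this is FALSE (a lie) because Rose is a knave and Victor is a knave.
- Victor (knave) says "Carol and I are different types" - this is FALSE (a lie) because Victor is a knave and Carol is a knave.
- Rose (knave) says "Carol is a knight" - this is FALSE (a lie) because Carol is a knave.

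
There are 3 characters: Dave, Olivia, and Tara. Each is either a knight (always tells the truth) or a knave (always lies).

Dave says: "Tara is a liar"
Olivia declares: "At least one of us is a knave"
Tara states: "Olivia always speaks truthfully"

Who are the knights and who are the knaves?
Dave is a knave.
Olivia is a knight.
Tara is a knight.

Verification:
- Dave (knave) says "Tara is a liar" - this is FALSE (a lie) because Tara is a knight.
- Olivia (knight) says "At least one of us is a knave" - this is TRUE because Dave is a knave.
- Tara (knight) says "Olivia always speaks truthfully" - this is TRUE because Olivia is a knight.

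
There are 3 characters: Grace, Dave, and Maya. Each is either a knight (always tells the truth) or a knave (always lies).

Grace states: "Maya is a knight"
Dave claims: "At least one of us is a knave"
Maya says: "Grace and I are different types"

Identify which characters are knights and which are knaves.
Grace is a knave.
Dave is a knight.
Maya is a knave.

Verification:
- Grace (knave) says "Maya is a knight" - this is FALSE (a lie) because Maya is a knave.
- Dave (knight) says "At least one of us is a knave" - this is TRUE because Grace and Maya are knaves.
- Maya (knave) says "Grace and I are different types" - this is FALSE (a lie) because Maya is a knave and Grace is a knave.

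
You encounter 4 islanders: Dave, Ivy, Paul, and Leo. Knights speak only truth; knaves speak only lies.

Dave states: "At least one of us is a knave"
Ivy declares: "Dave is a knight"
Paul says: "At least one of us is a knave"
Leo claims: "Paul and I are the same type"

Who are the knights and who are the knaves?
Dave is a knight.
Ivy is a knight.
Paul is a knight.
Leo is a knave.

Verification:
- Dave (knight) says "At least one of us is a knave" - this is TRUE because Leo is a knave.
- Ivy (knight) says "Dave is a knight" - this is TRUE because Dave is a knight.
- Paul (knight) says "At least one of us is a knave" - this is TRUE because Leo is a knave.
- Leo (knave) says "Paul and I are the same type" - this is FALSE (a lie) because Leo is a knave and Paul is a knight.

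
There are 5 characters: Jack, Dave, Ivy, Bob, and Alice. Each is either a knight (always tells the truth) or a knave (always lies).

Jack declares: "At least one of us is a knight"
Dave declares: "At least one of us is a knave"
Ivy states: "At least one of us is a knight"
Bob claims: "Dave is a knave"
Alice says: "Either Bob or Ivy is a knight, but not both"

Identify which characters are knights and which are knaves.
Jack is a knight.
Dave is a knight.
Ivy is a knight.
Bob is a knave.
Alice is a knight.

Verification:
- Jack (knight) says "At least one of us is a knight" - this is TRUE because Jack, Dave, Ivy, and Alice are knights.
- Dave (knight) says "At least one of us is a knave" - this is TRUE because Bob is a knave.
- Ivy (knight) says "At least one of us is a knight" - this is TRUE because Jack, Dave, Ivy, and Alice are knights.
- Bob (knave) says "Dave is a knave" - this is FALSE (a lie) because Dave is a knight.
- Alice (knight) says "Either Bob or Ivy is a knight, but not both" - this is TRUE because Bob is a knave and Ivy is a knight.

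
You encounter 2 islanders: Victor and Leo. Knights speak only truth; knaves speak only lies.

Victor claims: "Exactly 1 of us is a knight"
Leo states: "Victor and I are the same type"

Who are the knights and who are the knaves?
Victor is a knight.
Leo is a knave.

Verification:
- Victor (knight) says "Exactly 1 of us is a knight" - this is TRUE because there are 1 knights.
- Leo (knave) says "Victor and I are the same type" - this is FALSE (a lie) because Leo is a knave and Victor is a knight.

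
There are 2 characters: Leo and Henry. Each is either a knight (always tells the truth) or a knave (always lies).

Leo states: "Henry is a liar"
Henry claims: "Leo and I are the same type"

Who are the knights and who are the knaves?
Leo is a knight.
Henry is a knave.

Verification:
- Leo (knight) says "Henry is a liar" - this is TRUE because Henry is a knave.
- Henry (knave) says "Leo and I are the same type" - this is FALSE (a lie) because Henry is a knave and Leo is a knight.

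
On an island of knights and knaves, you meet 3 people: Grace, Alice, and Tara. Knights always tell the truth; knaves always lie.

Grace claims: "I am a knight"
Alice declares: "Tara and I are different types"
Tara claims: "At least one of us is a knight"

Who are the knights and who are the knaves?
Grace is a knave.
Alice is a knave.
Tara is a knave.

Verification:
- Grace (knave) says "I am a knight" - this is FALSE (a lie) because Grace is a knave.
- Alice (knave) says "Tara and I are different types" - this is FALSE (a lie) because Alice is a knave and Tara is a knave.
- Tara (knave) says "At least one of us is a knight" - this is FALSE (a lie) because no one is a knight.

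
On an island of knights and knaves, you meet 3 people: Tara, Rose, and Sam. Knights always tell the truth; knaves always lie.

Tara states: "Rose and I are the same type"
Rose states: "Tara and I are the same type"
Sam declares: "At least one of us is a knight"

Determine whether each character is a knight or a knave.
Tara is a knight.
Rose is a knight.
Sam is a knight.

Verification:
- Tara (knight) says "Rose and I are the same type" - this is TRUE because Tara is a knight and Rose is a knight.
- Rose (knight) says "Tara and I are the same type" - this is TRUE because Rose is a knight and Tara is a knight.
- Sam (knight) says "At least one of us is a knight" - this is TRUE because Tara, Rose, and Sam are knights.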